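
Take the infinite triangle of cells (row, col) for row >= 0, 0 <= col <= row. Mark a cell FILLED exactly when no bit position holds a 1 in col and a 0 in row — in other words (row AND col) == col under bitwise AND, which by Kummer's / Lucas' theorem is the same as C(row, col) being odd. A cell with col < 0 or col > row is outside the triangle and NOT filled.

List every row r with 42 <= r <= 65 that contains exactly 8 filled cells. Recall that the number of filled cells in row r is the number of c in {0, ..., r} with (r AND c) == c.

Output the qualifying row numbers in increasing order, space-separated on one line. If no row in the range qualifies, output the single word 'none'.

Answer: 42 44 49 50 52 56

Derivation:
Row r has 2^popcount(r) filled cells, so we need popcount(r) = log2(8) = 3.
Scan r = 42..65 and keep those with exactly 3 one-bits:
r=42=101010 popcount=3 -> KEEP
r=43=101011 popcount=4 -> skip
r=44=101100 popcount=3 -> KEEP
r=45=101101 popcount=4 -> skip
r=46=101110 popcount=4 -> skip
r=47=101111 popcount=5 -> skip
r=48=110000 popcount=2 -> skip
r=49=110001 popcount=3 -> KEEP
r=50=110010 popcount=3 -> KEEP
r=51=110011 popcount=4 -> skip
r=52=110100 popcount=3 -> KEEP
r=53=110101 popcount=4 -> skip
r=54=110110 popcount=4 -> skip
r=55=110111 popcount=5 -> skip
r=56=111000 popcount=3 -> KEEP
r=57=111001 popcount=4 -> skip
r=58=111010 popcount=4 -> skip
r=59=111011 popcount=5 -> skip
r=60=111100 popcount=4 -> skip
r=61=111101 popcount=5 -> skip
r=62=111110 popcount=5 -> skip
r=63=111111 popcount=6 -> skip
r=64=1000000 popcount=1 -> skip
r=65=1000001 popcount=2 -> skip
Kept rows: 42 44 49 50 52 56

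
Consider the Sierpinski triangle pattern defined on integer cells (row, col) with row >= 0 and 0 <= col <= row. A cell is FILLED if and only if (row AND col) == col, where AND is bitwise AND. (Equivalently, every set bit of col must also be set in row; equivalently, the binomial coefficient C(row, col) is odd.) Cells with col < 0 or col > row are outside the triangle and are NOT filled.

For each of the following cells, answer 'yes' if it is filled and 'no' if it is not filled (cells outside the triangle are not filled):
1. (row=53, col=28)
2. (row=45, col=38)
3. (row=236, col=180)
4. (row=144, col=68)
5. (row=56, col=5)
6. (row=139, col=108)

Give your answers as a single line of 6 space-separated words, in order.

(53,28): row=0b110101, col=0b11100, row AND col = 0b10100 = 20; 20 != 28 -> empty
(45,38): row=0b101101, col=0b100110, row AND col = 0b100100 = 36; 36 != 38 -> empty
(236,180): row=0b11101100, col=0b10110100, row AND col = 0b10100100 = 164; 164 != 180 -> empty
(144,68): row=0b10010000, col=0b1000100, row AND col = 0b0 = 0; 0 != 68 -> empty
(56,5): row=0b111000, col=0b101, row AND col = 0b0 = 0; 0 != 5 -> empty
(139,108): row=0b10001011, col=0b1101100, row AND col = 0b1000 = 8; 8 != 108 -> empty

Answer: no no no no no no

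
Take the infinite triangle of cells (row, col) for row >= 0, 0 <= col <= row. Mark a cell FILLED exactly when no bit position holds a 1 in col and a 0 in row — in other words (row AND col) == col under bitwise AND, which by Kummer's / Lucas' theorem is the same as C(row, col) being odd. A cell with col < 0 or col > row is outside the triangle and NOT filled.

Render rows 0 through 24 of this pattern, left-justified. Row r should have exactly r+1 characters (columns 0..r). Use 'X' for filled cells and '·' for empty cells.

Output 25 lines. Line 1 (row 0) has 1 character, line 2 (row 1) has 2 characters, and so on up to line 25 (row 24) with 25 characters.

r0=0: X
r1=1: XX
r2=10: X·X
r3=11: XXXX
r4=100: X···X
r5=101: XX··XX
r6=110: X·X·X·X
r7=111: XXXXXXXX
r8=1000: X·······X
r9=1001: XX······XX
r10=1010: X·X·····X·X
r11=1011: XXXX····XXXX
r12=1100: X···X···X···X
r13=1101: XX··XX··XX··XX
r14=1110: X·X·X·X·X·X·X·X
r15=1111: XXXXXXXXXXXXXXXX
r16=10000: X···············X
r17=10001: XX··············XX
r18=10010: X·X·············X·X
r19=10011: XXXX············XXXX
r20=10100: X···X···········X···X
r21=10101: XX··XX··········XX··XX
r22=10110: X·X·X·X·········X·X·X·X
r23=10111: XXXXXXXX········XXXXXXXX
r24=11000: X·······X·······X·······X

Answer: X
XX
X·X
XXXX
X···X
XX··XX
X·X·X·X
XXXXXXXX
X·······X
XX······XX
X·X·····X·X
XXXX····XXXX
X···X···X···X
XX··XX··XX··XX
X·X·X·X·X·X·X·X
XXXXXXXXXXXXXXXX
X···············X
XX··············XX
X·X·············X·X
XXXX············XXXX
X···X···········X···X
XX··XX··········XX··XX
X·X·X·X·········X·X·X·X
XXXXXXXX········XXXXXXXX
X·······X·······X·······X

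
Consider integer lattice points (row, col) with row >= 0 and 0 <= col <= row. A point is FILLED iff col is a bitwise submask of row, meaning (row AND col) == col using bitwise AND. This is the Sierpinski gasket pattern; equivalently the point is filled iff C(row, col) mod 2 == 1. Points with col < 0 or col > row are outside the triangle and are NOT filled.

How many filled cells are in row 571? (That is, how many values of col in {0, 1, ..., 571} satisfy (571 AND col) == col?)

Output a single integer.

571 in binary = 1000111011
popcount(571) = number of 1-bits in 1000111011 = 6
A col c satisfies (571 AND c) == c iff every set bit of c is also set in 571; each of the 6 set bits of 571 can independently be on or off in c.
count = 2^6 = 64

Answer: 64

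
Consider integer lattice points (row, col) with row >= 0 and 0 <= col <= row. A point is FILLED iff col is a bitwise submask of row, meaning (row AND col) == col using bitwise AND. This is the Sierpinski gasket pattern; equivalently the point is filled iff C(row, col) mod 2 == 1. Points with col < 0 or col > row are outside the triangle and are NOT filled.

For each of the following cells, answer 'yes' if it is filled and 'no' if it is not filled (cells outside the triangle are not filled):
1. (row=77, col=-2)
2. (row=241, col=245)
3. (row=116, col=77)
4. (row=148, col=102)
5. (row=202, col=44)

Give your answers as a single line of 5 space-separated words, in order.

(77,-2): col outside [0, 77] -> not filled
(241,245): col outside [0, 241] -> not filled
(116,77): row=0b1110100, col=0b1001101, row AND col = 0b1000100 = 68; 68 != 77 -> empty
(148,102): row=0b10010100, col=0b1100110, row AND col = 0b100 = 4; 4 != 102 -> empty
(202,44): row=0b11001010, col=0b101100, row AND col = 0b1000 = 8; 8 != 44 -> empty

Answer: no no no no no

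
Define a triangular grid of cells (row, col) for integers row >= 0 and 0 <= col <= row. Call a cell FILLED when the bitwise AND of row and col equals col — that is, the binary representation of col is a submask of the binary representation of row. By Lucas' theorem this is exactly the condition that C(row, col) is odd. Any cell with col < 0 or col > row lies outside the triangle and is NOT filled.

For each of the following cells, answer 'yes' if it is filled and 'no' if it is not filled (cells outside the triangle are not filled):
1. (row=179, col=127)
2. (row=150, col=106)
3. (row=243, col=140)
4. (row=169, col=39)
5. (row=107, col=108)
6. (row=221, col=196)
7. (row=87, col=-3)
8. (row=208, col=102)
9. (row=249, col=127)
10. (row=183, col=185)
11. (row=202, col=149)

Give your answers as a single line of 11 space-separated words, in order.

Answer: no no no no no yes no no no no no

Derivation:
(179,127): row=0b10110011, col=0b1111111, row AND col = 0b110011 = 51; 51 != 127 -> empty
(150,106): row=0b10010110, col=0b1101010, row AND col = 0b10 = 2; 2 != 106 -> empty
(243,140): row=0b11110011, col=0b10001100, row AND col = 0b10000000 = 128; 128 != 140 -> empty
(169,39): row=0b10101001, col=0b100111, row AND col = 0b100001 = 33; 33 != 39 -> empty
(107,108): col outside [0, 107] -> not filled
(221,196): row=0b11011101, col=0b11000100, row AND col = 0b11000100 = 196; 196 == 196 -> filled
(87,-3): col outside [0, 87] -> not filled
(208,102): row=0b11010000, col=0b1100110, row AND col = 0b1000000 = 64; 64 != 102 -> empty
(249,127): row=0b11111001, col=0b1111111, row AND col = 0b1111001 = 121; 121 != 127 -> empty
(183,185): col outside [0, 183] -> not filled
(202,149): row=0b11001010, col=0b10010101, row AND col = 0b10000000 = 128; 128 != 149 -> empty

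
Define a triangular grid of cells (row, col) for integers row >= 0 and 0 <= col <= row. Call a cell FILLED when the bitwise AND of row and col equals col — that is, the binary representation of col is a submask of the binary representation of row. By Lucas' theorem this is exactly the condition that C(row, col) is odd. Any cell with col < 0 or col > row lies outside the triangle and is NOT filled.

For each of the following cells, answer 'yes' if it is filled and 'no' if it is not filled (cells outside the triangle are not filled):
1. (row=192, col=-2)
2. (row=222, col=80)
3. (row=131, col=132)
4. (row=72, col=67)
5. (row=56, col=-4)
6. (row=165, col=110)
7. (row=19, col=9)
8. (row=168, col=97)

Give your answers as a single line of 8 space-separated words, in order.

(192,-2): col outside [0, 192] -> not filled
(222,80): row=0b11011110, col=0b1010000, row AND col = 0b1010000 = 80; 80 == 80 -> filled
(131,132): col outside [0, 131] -> not filled
(72,67): row=0b1001000, col=0b1000011, row AND col = 0b1000000 = 64; 64 != 67 -> empty
(56,-4): col outside [0, 56] -> not filled
(165,110): row=0b10100101, col=0b1101110, row AND col = 0b100100 = 36; 36 != 110 -> empty
(19,9): row=0b10011, col=0b1001, row AND col = 0b1 = 1; 1 != 9 -> empty
(168,97): row=0b10101000, col=0b1100001, row AND col = 0b100000 = 32; 32 != 97 -> empty

Answer: no yes no no no no no no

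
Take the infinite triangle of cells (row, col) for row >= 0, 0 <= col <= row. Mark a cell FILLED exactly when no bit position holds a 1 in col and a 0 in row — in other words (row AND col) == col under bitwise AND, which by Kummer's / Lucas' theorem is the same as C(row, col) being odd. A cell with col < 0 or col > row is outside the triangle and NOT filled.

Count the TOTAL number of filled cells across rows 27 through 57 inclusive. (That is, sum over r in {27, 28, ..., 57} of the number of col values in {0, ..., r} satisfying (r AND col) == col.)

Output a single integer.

r27=11011 pc4: +16 =16
r28=11100 pc3: +8 =24
r29=11101 pc4: +16 =40
r30=11110 pc4: +16 =56
r31=11111 pc5: +32 =88
r32=100000 pc1: +2 =90
r33=100001 pc2: +4 =94
r34=100010 pc2: +4 =98
r35=100011 pc3: +8 =106
r36=100100 pc2: +4 =110
r37=100101 pc3: +8 =118
r38=100110 pc3: +8 =126
r39=100111 pc4: +16 =142
r40=101000 pc2: +4 =146
r41=101001 pc3: +8 =154
r42=101010 pc3: +8 =162
r43=101011 pc4: +16 =178
r44=101100 pc3: +8 =186
r45=101101 pc4: +16 =202
r46=101110 pc4: +16 =218
r47=101111 pc5: +32 =250
r48=110000 pc2: +4 =254
r49=110001 pc3: +8 =262
r50=110010 pc3: +8 =270
r51=110011 pc4: +16 =286
r52=110100 pc3: +8 =294
r53=110101 pc4: +16 =310
r54=110110 pc4: +16 =326
r55=110111 pc5: +32 =358
r56=111000 pc3: +8 =366
r57=111001 pc4: +16 =382

Answer: 382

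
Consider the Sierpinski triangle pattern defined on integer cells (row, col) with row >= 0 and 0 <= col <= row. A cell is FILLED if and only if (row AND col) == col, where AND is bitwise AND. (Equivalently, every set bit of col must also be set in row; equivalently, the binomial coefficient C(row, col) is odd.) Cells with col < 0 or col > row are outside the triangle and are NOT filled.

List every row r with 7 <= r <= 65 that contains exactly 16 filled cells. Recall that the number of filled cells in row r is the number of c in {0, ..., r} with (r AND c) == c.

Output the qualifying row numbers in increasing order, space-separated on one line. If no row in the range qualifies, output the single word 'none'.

Answer: 15 23 27 29 30 39 43 45 46 51 53 54 57 58 60

Derivation:
Row r has 2^popcount(r) filled cells, so we need popcount(r) = log2(16) = 4.
Scan r = 7..65 and keep those with exactly 4 one-bits:
r=7=111 popcount=3 -> skip
r=8=1000 popcount=1 -> skip
r=9=1001 popcount=2 -> skip
r=10=1010 popcount=2 -> skip
r=11=1011 popcount=3 -> skip
r=12=1100 popcount=2 -> skip
r=13=1101 popcount=3 -> skip
r=14=1110 popcount=3 -> skip
r=15=1111 popcount=4 -> KEEP
r=16=10000 popcount=1 -> skip
r=17=10001 popcount=2 -> skip
r=18=10010 popcount=2 -> skip
r=19=10011 popcount=3 -> skip
r=20=10100 popcount=2 -> skip
r=21=10101 popcount=3 -> skip
r=22=10110 popcount=3 -> skip
r=23=10111 popcount=4 -> KEEP
r=24=11000 popcount=2 -> skip
r=25=11001 popcount=3 -> skip
r=26=11010 popcount=3 -> skip
r=27=11011 popcount=4 -> KEEP
r=28=11100 popcount=3 -> skip
r=29=11101 popcount=4 -> KEEP
r=30=11110 popcount=4 -> KEEP
r=31=11111 popcount=5 -> skip
r=32=100000 popcount=1 -> skip
r=33=100001 popcount=2 -> skip
r=34=100010 popcount=2 -> skip
r=35=100011 popcount=3 -> skip
r=36=100100 popcount=2 -> skip
r=37=100101 popcount=3 -> skip
r=38=100110 popcount=3 -> skip
r=39=100111 popcount=4 -> KEEP
r=40=101000 popcount=2 -> skip
r=41=101001 popcount=3 -> skip
r=42=101010 popcount=3 -> skip
r=43=101011 popcount=4 -> KEEP
r=44=101100 popcount=3 -> skip
r=45=101101 popcount=4 -> KEEP
r=46=101110 popcount=4 -> KEEP
r=47=101111 popcount=5 -> skip
r=48=110000 popcount=2 -> skip
r=49=110001 popcount=3 -> skip
r=50=110010 popcount=3 -> skip
r=51=110011 popcount=4 -> KEEP
r=52=110100 popcount=3 -> skip
r=53=110101 popcount=4 -> KEEP
r=54=110110 popcount=4 -> KEEP
r=55=110111 popcount=5 -> skip
r=56=111000 popcount=3 -> skip
r=57=111001 popcount=4 -> KEEP
r=58=111010 popcount=4 -> KEEP
r=59=111011 popcount=5 -> skip
r=60=111100 popcount=4 -> KEEP
r=61=111101 popcount=5 -> skip
r=62=111110 popcount=5 -> skip
r=63=111111 popcount=6 -> skip
r=64=1000000 popcount=1 -> skip
r=65=1000001 popcount=2 -> skip
Kept rows: 15 23 27 29 30 39 43 45 46 51 53 54 57 58 60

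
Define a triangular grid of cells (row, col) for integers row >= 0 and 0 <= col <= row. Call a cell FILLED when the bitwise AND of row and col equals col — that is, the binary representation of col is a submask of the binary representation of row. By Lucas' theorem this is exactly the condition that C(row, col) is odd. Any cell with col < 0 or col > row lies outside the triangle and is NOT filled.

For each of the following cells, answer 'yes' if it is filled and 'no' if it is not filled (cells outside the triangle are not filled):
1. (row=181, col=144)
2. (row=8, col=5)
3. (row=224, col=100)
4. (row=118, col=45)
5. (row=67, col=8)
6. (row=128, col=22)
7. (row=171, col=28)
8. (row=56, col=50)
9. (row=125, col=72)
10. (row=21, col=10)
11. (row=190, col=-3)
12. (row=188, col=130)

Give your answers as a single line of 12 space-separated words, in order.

(181,144): row=0b10110101, col=0b10010000, row AND col = 0b10010000 = 144; 144 == 144 -> filled
(8,5): row=0b1000, col=0b101, row AND col = 0b0 = 0; 0 != 5 -> empty
(224,100): row=0b11100000, col=0b1100100, row AND col = 0b1100000 = 96; 96 != 100 -> empty
(118,45): row=0b1110110, col=0b101101, row AND col = 0b100100 = 36; 36 != 45 -> empty
(67,8): row=0b1000011, col=0b1000, row AND col = 0b0 = 0; 0 != 8 -> empty
(128,22): row=0b10000000, col=0b10110, row AND col = 0b0 = 0; 0 != 22 -> empty
(171,28): row=0b10101011, col=0b11100, row AND col = 0b1000 = 8; 8 != 28 -> empty
(56,50): row=0b111000, col=0b110010, row AND col = 0b110000 = 48; 48 != 50 -> empty
(125,72): row=0b1111101, col=0b1001000, row AND col = 0b1001000 = 72; 72 == 72 -> filled
(21,10): row=0b10101, col=0b1010, row AND col = 0b0 = 0; 0 != 10 -> empty
(190,-3): col outside [0, 190] -> not filled
(188,130): row=0b10111100, col=0b10000010, row AND col = 0b10000000 = 128; 128 != 130 -> empty

Answer: yes no no no no no no no yes no no no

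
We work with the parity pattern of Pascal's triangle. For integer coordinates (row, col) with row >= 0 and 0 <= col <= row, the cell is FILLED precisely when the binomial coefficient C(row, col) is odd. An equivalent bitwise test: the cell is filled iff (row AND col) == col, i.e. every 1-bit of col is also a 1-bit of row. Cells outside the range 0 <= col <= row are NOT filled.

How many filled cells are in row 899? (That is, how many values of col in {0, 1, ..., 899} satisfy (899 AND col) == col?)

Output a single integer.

Answer: 32

Derivation:
899 in binary = 1110000011
popcount(899) = number of 1-bits in 1110000011 = 5
A col c satisfies (899 AND c) == c iff every set bit of c is also set in 899; each of the 5 set bits of 899 can independently be on or off in c.
count = 2^5 = 32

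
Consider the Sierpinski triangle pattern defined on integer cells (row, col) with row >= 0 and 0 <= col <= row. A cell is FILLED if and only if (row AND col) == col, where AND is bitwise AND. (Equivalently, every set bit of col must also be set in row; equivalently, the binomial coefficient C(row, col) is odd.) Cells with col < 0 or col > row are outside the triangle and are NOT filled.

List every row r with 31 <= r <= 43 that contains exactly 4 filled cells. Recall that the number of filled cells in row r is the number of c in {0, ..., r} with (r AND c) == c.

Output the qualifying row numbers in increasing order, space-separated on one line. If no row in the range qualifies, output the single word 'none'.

Row r has 2^popcount(r) filled cells, so we need popcount(r) = log2(4) = 2.
Scan r = 31..43 and keep those with exactly 2 one-bits:
r=31=11111 popcount=5 -> skip
r=32=100000 popcount=1 -> skip
r=33=100001 popcount=2 -> KEEP
r=34=100010 popcount=2 -> KEEP
r=35=100011 popcount=3 -> skip
r=36=100100 popcount=2 -> KEEP
r=37=100101 popcount=3 -> skip
r=38=100110 popcount=3 -> skip
r=39=100111 popcount=4 -> skip
r=40=101000 popcount=2 -> KEEP
r=41=101001 popcount=3 -> skip
r=42=101010 popcount=3 -> skip
r=43=101011 popcount=4 -> skip
Kept rows: 33 34 36 40

Answer: 33 34 36 40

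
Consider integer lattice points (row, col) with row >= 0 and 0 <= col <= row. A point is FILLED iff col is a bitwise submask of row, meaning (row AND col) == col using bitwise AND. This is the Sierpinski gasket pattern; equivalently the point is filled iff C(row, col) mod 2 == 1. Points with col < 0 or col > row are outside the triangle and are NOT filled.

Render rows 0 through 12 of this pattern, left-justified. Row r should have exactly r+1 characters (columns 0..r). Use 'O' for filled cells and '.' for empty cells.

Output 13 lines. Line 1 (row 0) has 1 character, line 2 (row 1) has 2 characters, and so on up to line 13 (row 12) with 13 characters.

Answer: O
OO
O.O
OOOO
O...O
OO..OO
O.O.O.O
OOOOOOOO
O.......O
OO......OO
O.O.....O.O
OOOO....OOOO
O...O...O...O

Derivation:
r0=0: O
r1=1: OO
r2=10: O.O
r3=11: OOOO
r4=100: O...O
r5=101: OO..OO
r6=110: O.O.O.O
r7=111: OOOOOOOO
r8=1000: O.......O
r9=1001: OO......OO
r10=1010: O.O.....O.O
r11=1011: OOOO....OOOO
r12=1100: O...O...O...O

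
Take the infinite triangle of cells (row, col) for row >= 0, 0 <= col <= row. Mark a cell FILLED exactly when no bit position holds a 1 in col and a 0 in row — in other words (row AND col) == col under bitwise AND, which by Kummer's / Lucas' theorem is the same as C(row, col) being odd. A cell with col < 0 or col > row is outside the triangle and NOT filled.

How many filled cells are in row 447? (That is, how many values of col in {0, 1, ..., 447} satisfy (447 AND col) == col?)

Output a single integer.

Answer: 256

Derivation:
447 in binary = 110111111
popcount(447) = number of 1-bits in 110111111 = 8
A col c satisfies (447 AND c) == c iff every set bit of c is also set in 447; each of the 8 set bits of 447 can independently be on or off in c.
count = 2^8 = 256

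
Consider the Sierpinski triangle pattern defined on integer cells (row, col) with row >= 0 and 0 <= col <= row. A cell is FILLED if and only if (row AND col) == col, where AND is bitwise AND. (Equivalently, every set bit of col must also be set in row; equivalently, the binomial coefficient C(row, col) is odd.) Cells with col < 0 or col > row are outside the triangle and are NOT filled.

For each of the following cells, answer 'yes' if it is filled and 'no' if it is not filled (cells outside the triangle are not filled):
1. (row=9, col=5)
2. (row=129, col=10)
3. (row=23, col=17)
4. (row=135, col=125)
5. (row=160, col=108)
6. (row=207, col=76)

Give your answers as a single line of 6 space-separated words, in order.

Answer: no no yes no no yes

Derivation:
(9,5): row=0b1001, col=0b101, row AND col = 0b1 = 1; 1 != 5 -> empty
(129,10): row=0b10000001, col=0b1010, row AND col = 0b0 = 0; 0 != 10 -> empty
(23,17): row=0b10111, col=0b10001, row AND col = 0b10001 = 17; 17 == 17 -> filled
(135,125): row=0b10000111, col=0b1111101, row AND col = 0b101 = 5; 5 != 125 -> empty
(160,108): row=0b10100000, col=0b1101100, row AND col = 0b100000 = 32; 32 != 108 -> empty
(207,76): row=0b11001111, col=0b1001100, row AND col = 0b1001100 = 76; 76 == 76 -> filled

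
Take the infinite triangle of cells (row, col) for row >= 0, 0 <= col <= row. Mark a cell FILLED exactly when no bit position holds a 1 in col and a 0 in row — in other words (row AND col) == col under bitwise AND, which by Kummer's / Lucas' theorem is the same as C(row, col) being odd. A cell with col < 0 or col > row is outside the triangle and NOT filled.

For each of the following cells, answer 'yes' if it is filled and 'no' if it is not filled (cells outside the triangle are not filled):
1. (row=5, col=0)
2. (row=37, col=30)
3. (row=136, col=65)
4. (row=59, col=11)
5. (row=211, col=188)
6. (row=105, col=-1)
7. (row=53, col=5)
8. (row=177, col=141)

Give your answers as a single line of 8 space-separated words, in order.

(5,0): row=0b101, col=0b0, row AND col = 0b0 = 0; 0 == 0 -> filled
(37,30): row=0b100101, col=0b11110, row AND col = 0b100 = 4; 4 != 30 -> empty
(136,65): row=0b10001000, col=0b1000001, row AND col = 0b0 = 0; 0 != 65 -> empty
(59,11): row=0b111011, col=0b1011, row AND col = 0b1011 = 11; 11 == 11 -> filled
(211,188): row=0b11010011, col=0b10111100, row AND col = 0b10010000 = 144; 144 != 188 -> empty
(105,-1): col outside [0, 105] -> not filled
(53,5): row=0b110101, col=0b101, row AND col = 0b101 = 5; 5 == 5 -> filled
(177,141): row=0b10110001, col=0b10001101, row AND col = 0b10000001 = 129; 129 != 141 -> empty

Answer: yes no no yes no no yes no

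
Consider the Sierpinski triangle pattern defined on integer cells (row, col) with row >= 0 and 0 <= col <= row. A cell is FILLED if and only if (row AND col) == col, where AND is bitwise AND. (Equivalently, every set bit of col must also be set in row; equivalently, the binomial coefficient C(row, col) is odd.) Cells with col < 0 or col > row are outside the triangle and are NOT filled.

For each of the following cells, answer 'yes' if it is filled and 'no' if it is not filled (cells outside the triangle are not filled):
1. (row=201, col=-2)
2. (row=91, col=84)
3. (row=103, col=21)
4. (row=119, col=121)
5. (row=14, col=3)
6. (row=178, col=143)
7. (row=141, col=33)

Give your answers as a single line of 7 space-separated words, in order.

Answer: no no no no no no no

Derivation:
(201,-2): col outside [0, 201] -> not filled
(91,84): row=0b1011011, col=0b1010100, row AND col = 0b1010000 = 80; 80 != 84 -> empty
(103,21): row=0b1100111, col=0b10101, row AND col = 0b101 = 5; 5 != 21 -> empty
(119,121): col outside [0, 119] -> not filled
(14,3): row=0b1110, col=0b11, row AND col = 0b10 = 2; 2 != 3 -> empty
(178,143): row=0b10110010, col=0b10001111, row AND col = 0b10000010 = 130; 130 != 143 -> empty
(141,33): row=0b10001101, col=0b100001, row AND col = 0b1 = 1; 1 != 33 -> empty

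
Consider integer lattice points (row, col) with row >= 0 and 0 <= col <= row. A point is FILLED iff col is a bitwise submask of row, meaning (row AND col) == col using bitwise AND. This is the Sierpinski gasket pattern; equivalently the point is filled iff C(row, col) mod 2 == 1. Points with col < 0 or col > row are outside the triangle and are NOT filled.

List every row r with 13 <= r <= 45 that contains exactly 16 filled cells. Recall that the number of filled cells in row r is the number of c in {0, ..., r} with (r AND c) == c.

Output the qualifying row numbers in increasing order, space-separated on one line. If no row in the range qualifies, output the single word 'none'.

Answer: 15 23 27 29 30 39 43 45

Derivation:
Row r has 2^popcount(r) filled cells, so we need popcount(r) = log2(16) = 4.
Scan r = 13..45 and keep those with exactly 4 one-bits:
r=13=1101 popcount=3 -> skip
r=14=1110 popcount=3 -> skip
r=15=1111 popcount=4 -> KEEP
r=16=10000 popcount=1 -> skip
r=17=10001 popcount=2 -> skip
r=18=10010 popcount=2 -> skip
r=19=10011 popcount=3 -> skip
r=20=10100 popcount=2 -> skip
r=21=10101 popcount=3 -> skip
r=22=10110 popcount=3 -> skip
r=23=10111 popcount=4 -> KEEP
r=24=11000 popcount=2 -> skip
r=25=11001 popcount=3 -> skip
r=26=11010 popcount=3 -> skip
r=27=11011 popcount=4 -> KEEP
r=28=11100 popcount=3 -> skip
r=29=11101 popcount=4 -> KEEP
r=30=11110 popcount=4 -> KEEP
r=31=11111 popcount=5 -> skip
r=32=100000 popcount=1 -> skip
r=33=100001 popcount=2 -> skip
r=34=100010 popcount=2 -> skip
r=35=100011 popcount=3 -> skip
r=36=100100 popcount=2 -> skip
r=37=100101 popcount=3 -> skip
r=38=100110 popcount=3 -> skip
r=39=100111 popcount=4 -> KEEP
r=40=101000 popcount=2 -> skip
r=41=101001 popcount=3 -> skip
r=42=101010 popcount=3 -> skip
r=43=101011 popcount=4 -> KEEP
r=44=101100 popcount=3 -> skip
r=45=101101 popcount=4 -> KEEP
Kept rows: 15 23 27 29 30 39 43 45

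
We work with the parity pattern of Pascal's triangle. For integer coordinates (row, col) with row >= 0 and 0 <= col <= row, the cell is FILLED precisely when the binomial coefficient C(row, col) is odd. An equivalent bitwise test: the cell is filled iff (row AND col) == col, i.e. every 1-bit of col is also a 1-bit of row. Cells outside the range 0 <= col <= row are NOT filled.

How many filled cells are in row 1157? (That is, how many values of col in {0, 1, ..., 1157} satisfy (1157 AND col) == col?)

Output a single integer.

Answer: 16

Derivation:
1157 in binary = 10010000101
popcount(1157) = number of 1-bits in 10010000101 = 4
A col c satisfies (1157 AND c) == c iff every set bit of c is also set in 1157; each of the 4 set bits of 1157 can independently be on or off in c.
count = 2^4 = 16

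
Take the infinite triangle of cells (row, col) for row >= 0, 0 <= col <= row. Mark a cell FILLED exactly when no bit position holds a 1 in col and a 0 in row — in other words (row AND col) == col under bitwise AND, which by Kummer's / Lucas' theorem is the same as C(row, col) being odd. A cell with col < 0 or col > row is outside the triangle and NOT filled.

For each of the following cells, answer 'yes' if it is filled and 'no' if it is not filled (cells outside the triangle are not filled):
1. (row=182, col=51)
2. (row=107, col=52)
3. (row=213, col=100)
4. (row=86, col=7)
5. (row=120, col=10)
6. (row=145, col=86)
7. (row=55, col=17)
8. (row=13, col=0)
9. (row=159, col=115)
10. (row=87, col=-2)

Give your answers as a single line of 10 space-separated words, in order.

Answer: no no no no no no yes yes no no

Derivation:
(182,51): row=0b10110110, col=0b110011, row AND col = 0b110010 = 50; 50 != 51 -> empty
(107,52): row=0b1101011, col=0b110100, row AND col = 0b100000 = 32; 32 != 52 -> empty
(213,100): row=0b11010101, col=0b1100100, row AND col = 0b1000100 = 68; 68 != 100 -> empty
(86,7): row=0b1010110, col=0b111, row AND col = 0b110 = 6; 6 != 7 -> empty
(120,10): row=0b1111000, col=0b1010, row AND col = 0b1000 = 8; 8 != 10 -> empty
(145,86): row=0b10010001, col=0b1010110, row AND col = 0b10000 = 16; 16 != 86 -> empty
(55,17): row=0b110111, col=0b10001, row AND col = 0b10001 = 17; 17 == 17 -> filled
(13,0): row=0b1101, col=0b0, row AND col = 0b0 = 0; 0 == 0 -> filled
(159,115): row=0b10011111, col=0b1110011, row AND col = 0b10011 = 19; 19 != 115 -> empty
(87,-2): col outside [0, 87] -> not filled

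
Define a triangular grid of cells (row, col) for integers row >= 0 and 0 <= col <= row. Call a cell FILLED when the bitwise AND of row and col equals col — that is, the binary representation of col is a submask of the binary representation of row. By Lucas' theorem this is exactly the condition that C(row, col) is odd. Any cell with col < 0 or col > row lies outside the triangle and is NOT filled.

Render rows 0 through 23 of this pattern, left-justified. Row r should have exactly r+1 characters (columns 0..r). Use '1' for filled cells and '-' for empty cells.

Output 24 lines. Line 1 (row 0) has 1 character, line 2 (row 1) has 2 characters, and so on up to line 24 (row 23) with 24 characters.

Answer: 1
11
1-1
1111
1---1
11--11
1-1-1-1
11111111
1-------1
11------11
1-1-----1-1
1111----1111
1---1---1---1
11--11--11--11
1-1-1-1-1-1-1-1
1111111111111111
1---------------1
11--------------11
1-1-------------1-1
1111------------1111
1---1-----------1---1
11--11----------11--11
1-1-1-1---------1-1-1-1
11111111--------11111111

Derivation:
r0=0: 1
r1=1: 11
r2=10: 1-1
r3=11: 1111
r4=100: 1---1
r5=101: 11--11
r6=110: 1-1-1-1
r7=111: 11111111
r8=1000: 1-------1
r9=1001: 11------11
r10=1010: 1-1-----1-1
r11=1011: 1111----1111
r12=1100: 1---1---1---1
r13=1101: 11--11--11--11
r14=1110: 1-1-1-1-1-1-1-1
r15=1111: 1111111111111111
r16=10000: 1---------------1
r17=10001: 11--------------11
r18=10010: 1-1-------------1-1
r19=10011: 1111------------1111
r20=10100: 1---1-----------1---1
r21=10101: 11--11----------11--11
r22=10110: 1-1-1-1---------1-1-1-1
r23=10111: 11111111--------11111111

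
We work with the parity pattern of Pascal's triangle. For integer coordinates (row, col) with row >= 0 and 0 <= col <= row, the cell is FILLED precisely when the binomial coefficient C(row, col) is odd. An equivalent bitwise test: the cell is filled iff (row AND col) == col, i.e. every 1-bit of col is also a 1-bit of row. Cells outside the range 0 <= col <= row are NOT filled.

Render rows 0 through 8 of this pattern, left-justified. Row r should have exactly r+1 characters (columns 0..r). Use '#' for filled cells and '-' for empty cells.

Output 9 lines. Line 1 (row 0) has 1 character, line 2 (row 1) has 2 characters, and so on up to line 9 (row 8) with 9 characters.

r0=0: #
r1=1: ##
r2=10: #-#
r3=11: ####
r4=100: #---#
r5=101: ##--##
r6=110: #-#-#-#
r7=111: ########
r8=1000: #-------#

Answer: #
##
#-#
####
#---#
##--##
#-#-#-#
########
#-------#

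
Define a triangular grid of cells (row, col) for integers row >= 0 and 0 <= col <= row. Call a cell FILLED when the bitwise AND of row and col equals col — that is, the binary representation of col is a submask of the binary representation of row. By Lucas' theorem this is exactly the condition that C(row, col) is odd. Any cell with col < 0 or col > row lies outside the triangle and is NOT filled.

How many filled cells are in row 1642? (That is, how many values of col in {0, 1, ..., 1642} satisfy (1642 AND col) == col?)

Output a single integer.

Answer: 64

Derivation:
1642 in binary = 11001101010
popcount(1642) = number of 1-bits in 11001101010 = 6
A col c satisfies (1642 AND c) == c iff every set bit of c is also set in 1642; each of the 6 set bits of 1642 can independently be on or off in c.
count = 2^6 = 64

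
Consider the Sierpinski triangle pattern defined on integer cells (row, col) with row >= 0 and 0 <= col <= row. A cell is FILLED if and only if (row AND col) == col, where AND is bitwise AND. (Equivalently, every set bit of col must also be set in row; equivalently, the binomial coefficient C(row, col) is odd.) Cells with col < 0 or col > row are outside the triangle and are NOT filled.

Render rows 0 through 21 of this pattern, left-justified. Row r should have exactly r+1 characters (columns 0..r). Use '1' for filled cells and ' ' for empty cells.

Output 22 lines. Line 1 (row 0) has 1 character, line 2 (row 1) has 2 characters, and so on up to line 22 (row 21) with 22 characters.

Answer: 1
11
1 1
1111
1   1
11  11
1 1 1 1
11111111
1       1
11      11
1 1     1 1
1111    1111
1   1   1   1
11  11  11  11
1 1 1 1 1 1 1 1
1111111111111111
1               1
11              11
1 1             1 1
1111            1111
1   1           1   1
11  11          11  11

Derivation:
r0=0: 1
r1=1: 11
r2=10: 1 1
r3=11: 1111
r4=100: 1   1
r5=101: 11  11
r6=110: 1 1 1 1
r7=111: 11111111
r8=1000: 1       1
r9=1001: 11      11
r10=1010: 1 1     1 1
r11=1011: 1111    1111
r12=1100: 1   1   1   1
r13=1101: 11  11  11  11
r14=1110: 1 1 1 1 1 1 1 1
r15=1111: 1111111111111111
r16=10000: 1               1
r17=10001: 11              11
r18=10010: 1 1             1 1
r19=10011: 1111            1111
r20=10100: 1   1           1   1
r21=10101: 11  11          11  11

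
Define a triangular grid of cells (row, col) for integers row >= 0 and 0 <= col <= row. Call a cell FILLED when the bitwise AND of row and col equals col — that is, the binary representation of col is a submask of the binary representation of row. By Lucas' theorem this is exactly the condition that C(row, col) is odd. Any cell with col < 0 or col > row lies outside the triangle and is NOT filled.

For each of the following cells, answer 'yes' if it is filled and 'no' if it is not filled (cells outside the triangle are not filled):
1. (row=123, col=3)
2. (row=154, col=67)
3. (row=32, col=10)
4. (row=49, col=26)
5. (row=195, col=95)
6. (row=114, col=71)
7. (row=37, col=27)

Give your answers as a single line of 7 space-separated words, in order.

Answer: yes no no no no no no

Derivation:
(123,3): row=0b1111011, col=0b11, row AND col = 0b11 = 3; 3 == 3 -> filled
(154,67): row=0b10011010, col=0b1000011, row AND col = 0b10 = 2; 2 != 67 -> empty
(32,10): row=0b100000, col=0b1010, row AND col = 0b0 = 0; 0 != 10 -> empty
(49,26): row=0b110001, col=0b11010, row AND col = 0b10000 = 16; 16 != 26 -> empty
(195,95): row=0b11000011, col=0b1011111, row AND col = 0b1000011 = 67; 67 != 95 -> empty
(114,71): row=0b1110010, col=0b1000111, row AND col = 0b1000010 = 66; 66 != 71 -> empty
(37,27): row=0b100101, col=0b11011, row AND col = 0b1 = 1; 1 != 27 -> empty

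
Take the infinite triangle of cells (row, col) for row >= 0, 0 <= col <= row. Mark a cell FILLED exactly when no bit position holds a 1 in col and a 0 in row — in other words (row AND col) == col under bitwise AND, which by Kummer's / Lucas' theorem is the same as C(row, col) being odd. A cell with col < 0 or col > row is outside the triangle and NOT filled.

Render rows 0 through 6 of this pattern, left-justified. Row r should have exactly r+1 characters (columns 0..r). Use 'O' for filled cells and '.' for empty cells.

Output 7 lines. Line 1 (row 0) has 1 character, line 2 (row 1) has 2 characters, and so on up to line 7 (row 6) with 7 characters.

r0=0: O
r1=1: OO
r2=10: O.O
r3=11: OOOO
r4=100: O...O
r5=101: OO..OO
r6=110: O.O.O.O

Answer: O
OO
O.O
OOOO
O...O
OO..OO
O.O.O.O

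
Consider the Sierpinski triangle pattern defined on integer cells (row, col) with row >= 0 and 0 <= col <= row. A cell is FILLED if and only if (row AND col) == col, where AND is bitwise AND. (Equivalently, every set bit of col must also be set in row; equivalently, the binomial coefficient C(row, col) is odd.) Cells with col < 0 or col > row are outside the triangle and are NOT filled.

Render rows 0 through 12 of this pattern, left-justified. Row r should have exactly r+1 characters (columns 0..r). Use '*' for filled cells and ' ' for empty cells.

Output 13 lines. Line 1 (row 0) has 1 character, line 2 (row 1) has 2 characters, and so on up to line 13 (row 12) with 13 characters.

r0=0: *
r1=1: **
r2=10: * *
r3=11: ****
r4=100: *   *
r5=101: **  **
r6=110: * * * *
r7=111: ********
r8=1000: *       *
r9=1001: **      **
r10=1010: * *     * *
r11=1011: ****    ****
r12=1100: *   *   *   *

Answer: *
**
* *
****
*   *
**  **
* * * *
********
*       *
**      **
* *     * *
****    ****
*   *   *   *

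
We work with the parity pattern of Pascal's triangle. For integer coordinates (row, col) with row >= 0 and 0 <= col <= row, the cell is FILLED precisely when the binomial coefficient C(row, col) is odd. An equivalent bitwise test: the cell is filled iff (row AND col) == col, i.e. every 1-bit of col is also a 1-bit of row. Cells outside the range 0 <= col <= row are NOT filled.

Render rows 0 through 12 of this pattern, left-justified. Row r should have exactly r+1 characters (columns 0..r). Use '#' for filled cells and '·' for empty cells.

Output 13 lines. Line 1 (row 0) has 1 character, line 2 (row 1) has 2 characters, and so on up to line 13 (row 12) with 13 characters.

r0=0: #
r1=1: ##
r2=10: #·#
r3=11: ####
r4=100: #···#
r5=101: ##··##
r6=110: #·#·#·#
r7=111: ########
r8=1000: #·······#
r9=1001: ##······##
r10=1010: #·#·····#·#
r11=1011: ####····####
r12=1100: #···#···#···#

Answer: #
##
#·#
####
#···#
##··##
#·#·#·#
########
#·······#
##······##
#·#·····#·#
####····####
#···#···#···#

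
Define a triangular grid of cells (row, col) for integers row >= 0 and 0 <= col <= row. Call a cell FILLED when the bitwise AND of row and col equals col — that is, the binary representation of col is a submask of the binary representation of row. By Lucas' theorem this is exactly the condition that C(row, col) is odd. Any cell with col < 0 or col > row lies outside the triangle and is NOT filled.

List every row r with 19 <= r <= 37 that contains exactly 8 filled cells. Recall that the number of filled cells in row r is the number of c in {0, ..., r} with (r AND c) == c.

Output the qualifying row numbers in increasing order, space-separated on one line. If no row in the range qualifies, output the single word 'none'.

Row r has 2^popcount(r) filled cells, so we need popcount(r) = log2(8) = 3.
Scan r = 19..37 and keep those with exactly 3 one-bits:
r=19=10011 popcount=3 -> KEEP
r=20=10100 popcount=2 -> skip
r=21=10101 popcount=3 -> KEEP
r=22=10110 popcount=3 -> KEEP
r=23=10111 popcount=4 -> skip
r=24=11000 popcount=2 -> skip
r=25=11001 popcount=3 -> KEEP
r=26=11010 popcount=3 -> KEEP
r=27=11011 popcount=4 -> skip
r=28=11100 popcount=3 -> KEEP
r=29=11101 popcount=4 -> skip
r=30=11110 popcount=4 -> skip
r=31=11111 popcount=5 -> skip
r=32=100000 popcount=1 -> skip
r=33=100001 popcount=2 -> skip
r=34=100010 popcount=2 -> skip
r=35=100011 popcount=3 -> KEEP
r=36=100100 popcount=2 -> skip
r=37=100101 popcount=3 -> KEEP
Kept rows: 19 21 22 25 26 28 35 37

Answer: 19 21 22 25 26 28 35 37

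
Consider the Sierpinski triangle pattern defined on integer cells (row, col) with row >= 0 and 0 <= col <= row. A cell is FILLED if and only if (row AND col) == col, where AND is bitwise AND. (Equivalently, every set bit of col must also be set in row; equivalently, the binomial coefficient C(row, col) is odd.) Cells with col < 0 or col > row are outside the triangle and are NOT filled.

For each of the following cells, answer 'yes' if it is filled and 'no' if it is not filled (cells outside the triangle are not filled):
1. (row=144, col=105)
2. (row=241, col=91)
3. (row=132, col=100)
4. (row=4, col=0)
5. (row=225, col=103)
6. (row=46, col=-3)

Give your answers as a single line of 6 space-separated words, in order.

Answer: no no no yes no no

Derivation:
(144,105): row=0b10010000, col=0b1101001, row AND col = 0b0 = 0; 0 != 105 -> empty
(241,91): row=0b11110001, col=0b1011011, row AND col = 0b1010001 = 81; 81 != 91 -> empty
(132,100): row=0b10000100, col=0b1100100, row AND col = 0b100 = 4; 4 != 100 -> empty
(4,0): row=0b100, col=0b0, row AND col = 0b0 = 0; 0 == 0 -> filled
(225,103): row=0b11100001, col=0b1100111, row AND col = 0b1100001 = 97; 97 != 103 -> empty
(46,-3): col outside [0, 46] -> not filled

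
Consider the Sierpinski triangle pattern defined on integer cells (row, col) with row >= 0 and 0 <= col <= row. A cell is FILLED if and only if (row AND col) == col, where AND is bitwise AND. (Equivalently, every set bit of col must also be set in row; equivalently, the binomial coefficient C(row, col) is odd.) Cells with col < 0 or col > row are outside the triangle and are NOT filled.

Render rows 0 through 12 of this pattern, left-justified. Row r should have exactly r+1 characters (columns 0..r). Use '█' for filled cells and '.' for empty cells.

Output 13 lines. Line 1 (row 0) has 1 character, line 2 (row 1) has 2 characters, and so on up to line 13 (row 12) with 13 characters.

Answer: █
██
█.█
████
█...█
██..██
█.█.█.█
████████
█.......█
██......██
█.█.....█.█
████....████
█...█...█...█

Derivation:
r0=0: █
r1=1: ██
r2=10: █.█
r3=11: ████
r4=100: █...█
r5=101: ██..██
r6=110: █.█.█.█
r7=111: ████████
r8=1000: █.......█
r9=1001: ██......██
r10=1010: █.█.....█.█
r11=1011: ████....████
r12=1100: █...█...█...█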